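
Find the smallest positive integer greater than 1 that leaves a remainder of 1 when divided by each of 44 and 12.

N − 1 must be a common multiple of 44 and 12.
44 = 2^2 × 11
12 = 2^2 × 3
LCM(44, 12) = 2^2 × 3 × 11 = 132.
Smallest N > 1 is LCM + 1 = 132 + 1 = 133.

133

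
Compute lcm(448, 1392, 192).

448 = 2^6 × 7
1392 = 2^4 × 3 × 29
192 = 2^6 × 3
LCM(448, 1392, 192) = 2^6 × 3 × 7 × 29 = 38976.

38976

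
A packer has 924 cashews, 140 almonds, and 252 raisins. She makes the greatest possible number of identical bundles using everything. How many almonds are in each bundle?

Number of bundles = gcd(924, 140, 252).
924 = 2^2 × 3 × 7 × 11
140 = 2^2 × 5 × 7
252 = 2^2 × 3^2 × 7
gcd(924, 140, 252) = 2^2 × 7 = 28.
almonds per bundle = 140 / 28 = 5.

5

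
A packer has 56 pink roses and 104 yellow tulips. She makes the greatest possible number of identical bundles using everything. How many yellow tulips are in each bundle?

13

Number of bundles = gcd(56, 104).
56 = 2^3 × 7
104 = 2^3 × 13
gcd(56, 104) = 2^3 = 8.
yellow tulips per bundle = 104 / 8 = 13.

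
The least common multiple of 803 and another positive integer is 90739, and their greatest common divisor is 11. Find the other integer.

1243

gcd × lcm = product of the two integers, so the other integer is (11 × 90739) / 803 = 1243.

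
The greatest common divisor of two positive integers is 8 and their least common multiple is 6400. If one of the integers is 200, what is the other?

256

For two integers, gcd × lcm = product, so the other is (8 × 6400) / 200 = 51200 / 200 = 256.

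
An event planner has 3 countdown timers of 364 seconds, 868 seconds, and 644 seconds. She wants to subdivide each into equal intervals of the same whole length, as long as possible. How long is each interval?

28 seconds

The interval must divide each timer length; the longest such is the gcd.
364 = 2^2 × 7 × 13
868 = 2^2 × 7 × 31
644 = 2^2 × 7 × 23
gcd(364, 868, 644) = 2^2 × 7 = 28.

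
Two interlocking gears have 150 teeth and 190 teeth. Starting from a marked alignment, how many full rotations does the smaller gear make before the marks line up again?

19 rotations

They are all back at their starting positions together after one LCM of the periods.
150 = 2 × 3 × 5^2
190 = 2 × 5 × 19
LCM(150, 190) = 2 × 3 × 5^2 × 19 = 2850.
Rotations for period 150: 2850 / 150 = 19.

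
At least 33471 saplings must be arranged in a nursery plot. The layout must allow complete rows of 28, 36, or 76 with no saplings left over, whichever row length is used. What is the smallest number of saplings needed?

33516

The number of saplings must be a common multiple of 28, 36, and 76, so a multiple of their LCM.
28 = 2^2 × 7
36 = 2^2 × 3^2
76 = 2^2 × 19
LCM(28, 36, 76) = 2^2 × 3^2 × 7 × 19 = 4788.
Smallest multiple of 4788 that is ≥ 33471: ⌈33471/4788⌉ × 4788 = 7 × 4788 = 33516.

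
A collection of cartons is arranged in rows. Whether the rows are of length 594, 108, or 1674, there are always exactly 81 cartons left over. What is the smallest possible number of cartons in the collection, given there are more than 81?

36909

N − 81 must be a common multiple of 594, 108, and 1674.
594 = 2 × 3^3 × 11
108 = 2^2 × 3^3
1674 = 2 × 3^3 × 31
LCM(594, 108, 1674) = 2^2 × 3^3 × 11 × 31 = 36828.
Smallest N > 81 is LCM + 81 = 36828 + 81 = 36909.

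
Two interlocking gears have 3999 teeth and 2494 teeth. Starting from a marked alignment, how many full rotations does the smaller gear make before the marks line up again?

The first common completion time is the LCM of the periods.
3999 = 3 × 31 × 43
2494 = 2 × 29 × 43
LCM(3999, 2494) = 2 × 3 × 29 × 31 × 43 = 231942.
Rotations for period 2494: 231942 / 2494 = 93.

93 rotations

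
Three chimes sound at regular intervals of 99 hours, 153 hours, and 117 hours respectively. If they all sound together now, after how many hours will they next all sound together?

The first simultaneous occurrence is after LCM of the individual periods.
99 = 3^2 × 11
153 = 3^2 × 17
117 = 3^2 × 13
LCM(99, 153, 117) = 3^2 × 11 × 13 × 17 = 21879.

21879 hours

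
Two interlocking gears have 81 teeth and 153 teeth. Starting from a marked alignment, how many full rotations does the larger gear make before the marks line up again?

The first common completion time is the LCM of the periods.
81 = 3^4
153 = 3^2 × 17
LCM(81, 153) = 3^4 × 17 = 1377.
Rotations for period 153: 1377 / 153 = 9.

9 rotations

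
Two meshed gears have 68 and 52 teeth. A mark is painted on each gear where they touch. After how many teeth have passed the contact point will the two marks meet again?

The first simultaneous occurrence is after LCM of the individual periods.
68 = 2^2 × 17
52 = 2^2 × 13
LCM(68, 52) = 2^2 × 13 × 17 = 884.

884 teeth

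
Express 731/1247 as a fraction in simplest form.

731 = 17 × 43
1247 = 29 × 43
gcd(731, 1247) = 43.
Divide numerator and denominator by 43: 731/1247 = 17/29.

17/29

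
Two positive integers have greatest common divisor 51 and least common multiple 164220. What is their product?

For any two positive integers, gcd × lcm = product = 51 × 164220 = 8375220.

8375220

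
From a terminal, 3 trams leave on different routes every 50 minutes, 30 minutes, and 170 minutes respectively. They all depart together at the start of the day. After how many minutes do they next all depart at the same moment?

The first simultaneous occurrence is after LCM of the individual periods.
50 = 2 × 5^2
30 = 2 × 3 × 5
170 = 2 × 5 × 17
LCM(50, 30, 170) = 2 × 3 × 5^2 × 17 = 2550.

2550 minutes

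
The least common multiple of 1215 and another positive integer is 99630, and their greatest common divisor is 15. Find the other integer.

gcd × lcm = product of the two integers, so the other integer is (15 × 99630) / 1215 = 1230.

1230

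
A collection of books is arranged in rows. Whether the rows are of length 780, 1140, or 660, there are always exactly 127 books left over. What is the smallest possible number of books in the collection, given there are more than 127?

163147

N − 127 must be a common multiple of 780, 1140, and 660.
780 = 2^2 × 3 × 5 × 13
1140 = 2^2 × 3 × 5 × 19
660 = 2^2 × 3 × 5 × 11
LCM(780, 1140, 660) = 2^2 × 3 × 5 × 11 × 13 × 19 = 163020.
Smallest N > 127 is LCM + 127 = 163020 + 127 = 163147.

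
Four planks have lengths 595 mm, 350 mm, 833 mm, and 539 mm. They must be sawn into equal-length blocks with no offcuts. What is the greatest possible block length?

7 mm

This is the greatest common divisor of 595, 350, 833, and 539.
595 = 5 × 7 × 17
350 = 2 × 5^2 × 7
833 = 7^2 × 17
539 = 7^2 × 11
gcd(595, 350, 833, 539) = 7.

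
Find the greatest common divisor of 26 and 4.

26 = 2 × 13
4 = 2^2
gcd(26, 4) = 2.

2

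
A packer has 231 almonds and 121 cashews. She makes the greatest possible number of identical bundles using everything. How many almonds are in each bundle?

Number of bundles = gcd(231, 121).
231 = 3 × 7 × 11
121 = 11^2
gcd(231, 121) = 11.
almonds per bundle = 231 / 11 = 21.

21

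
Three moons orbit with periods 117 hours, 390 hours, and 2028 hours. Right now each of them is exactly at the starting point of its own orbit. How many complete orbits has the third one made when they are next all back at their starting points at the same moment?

They are all back at their starting positions together after one LCM of the periods.
117 = 3^2 × 13
390 = 2 × 3 × 5 × 13
2028 = 2^2 × 3 × 13^2
LCM(117, 390, 2028) = 2^2 × 3^2 × 5 × 13^2 = 30420.
Orbits for period 2028: 30420 / 2028 = 15.

15 orbits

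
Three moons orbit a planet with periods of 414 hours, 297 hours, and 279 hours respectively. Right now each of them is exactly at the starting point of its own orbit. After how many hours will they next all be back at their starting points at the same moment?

423522 hours

They coincide at every common multiple of the periods; the first is the LCM.
414 = 2 × 3^2 × 23
297 = 3^3 × 11
279 = 3^2 × 31
LCM(414, 297, 279) = 2 × 3^3 × 11 × 23 × 31 = 423522.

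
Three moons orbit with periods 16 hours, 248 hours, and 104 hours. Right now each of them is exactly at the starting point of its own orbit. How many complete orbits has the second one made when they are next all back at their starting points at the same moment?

26 orbits

All finish a whole number of cycles simultaneously at t = LCM of the periods.
16 = 2^4
248 = 2^3 × 31
104 = 2^3 × 13
LCM(16, 248, 104) = 2^4 × 13 × 31 = 6448.
Orbits for period 248: 6448 / 248 = 26.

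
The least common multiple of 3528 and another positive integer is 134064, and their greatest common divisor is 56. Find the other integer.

2128

gcd × lcm = product of the two integers, so the other integer is (56 × 134064) / 3528 = 2128.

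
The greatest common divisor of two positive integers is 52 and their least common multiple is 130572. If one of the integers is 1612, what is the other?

4212

For two integers, gcd × lcm = product, so the other is (52 × 130572) / 1612 = 6789744 / 1612 = 4212.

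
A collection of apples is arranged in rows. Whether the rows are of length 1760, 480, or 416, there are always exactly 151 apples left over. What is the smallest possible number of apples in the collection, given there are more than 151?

68791

N − 151 must be a common multiple of 1760, 480, and 416.
1760 = 2^5 × 5 × 11
480 = 2^5 × 3 × 5
416 = 2^5 × 13
LCM(1760, 480, 416) = 2^5 × 3 × 5 × 11 × 13 = 68640.
Smallest N > 151 is LCM + 151 = 68640 + 151 = 68791.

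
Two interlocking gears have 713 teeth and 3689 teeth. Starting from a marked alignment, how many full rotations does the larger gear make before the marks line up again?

23 rotations

The first common completion time is the LCM of the periods.
713 = 23 × 31
3689 = 7 × 17 × 31
LCM(713, 3689) = 7 × 17 × 23 × 31 = 84847.
Rotations for period 3689: 84847 / 3689 = 23.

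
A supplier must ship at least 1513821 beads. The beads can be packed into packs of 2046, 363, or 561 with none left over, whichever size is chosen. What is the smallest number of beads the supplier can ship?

1530408

The number of beads must be a common multiple of 2046, 363, and 561, so a multiple of their LCM.
2046 = 2 × 3 × 11 × 31
363 = 3 × 11^2
561 = 3 × 11 × 17
LCM(2046, 363, 561) = 2 × 3 × 11^2 × 17 × 31 = 382602.
Smallest multiple of 382602 that is ≥ 1513821: ⌈1513821/382602⌉ × 382602 = 4 × 382602 = 1530408.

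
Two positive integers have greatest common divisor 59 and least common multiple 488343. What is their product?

For any two positive integers, gcd × lcm = product = 59 × 488343 = 28812237.

28812237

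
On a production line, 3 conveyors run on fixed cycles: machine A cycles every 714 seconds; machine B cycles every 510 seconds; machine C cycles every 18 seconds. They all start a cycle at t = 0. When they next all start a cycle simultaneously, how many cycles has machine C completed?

595 cycles

They are all back at their starting positions together after one LCM of the periods.
714 = 2 × 3 × 7 × 17
510 = 2 × 3 × 5 × 17
18 = 2 × 3^2
LCM(714, 510, 18) = 2 × 3^2 × 5 × 7 × 17 = 10710.
Cycles for period 18: 10710 / 18 = 595.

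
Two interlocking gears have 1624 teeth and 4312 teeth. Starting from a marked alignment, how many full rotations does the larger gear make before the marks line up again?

29 rotations

The first common completion time is the LCM of the periods.
1624 = 2^3 × 7 × 29
4312 = 2^3 × 7^2 × 11
LCM(1624, 4312) = 2^3 × 7^2 × 11 × 29 = 125048.
Rotations for period 4312: 125048 / 4312 = 29.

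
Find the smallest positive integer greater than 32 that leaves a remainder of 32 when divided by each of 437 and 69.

N − 32 must be a common multiple of 437 and 69.
437 = 19 × 23
69 = 3 × 23
LCM(437, 69) = 3 × 19 × 23 = 1311.
Smallest N > 32 is LCM + 32 = 1311 + 32 = 1343.

1343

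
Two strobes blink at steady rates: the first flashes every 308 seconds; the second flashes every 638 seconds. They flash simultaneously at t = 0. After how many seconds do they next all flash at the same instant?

They coincide at every common multiple of the periods; the first is the LCM.
308 = 2^2 × 7 × 11
638 = 2 × 11 × 29
LCM(308, 638) = 2^2 × 7 × 11 × 29 = 8932.

8932 seconds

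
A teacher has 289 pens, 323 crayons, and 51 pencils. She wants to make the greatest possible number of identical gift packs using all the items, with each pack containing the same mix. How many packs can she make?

17 packs

The pack count must divide each quantity, so the greatest is gcd(289, 323, 51).
289 = 17^2
323 = 17 × 19
51 = 3 × 17
gcd(289, 323, 51) = 17.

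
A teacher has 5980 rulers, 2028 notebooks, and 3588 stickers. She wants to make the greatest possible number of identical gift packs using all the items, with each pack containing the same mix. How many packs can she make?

The pack count must divide each quantity, so the greatest is gcd(5980, 2028, 3588).
5980 = 2^2 × 5 × 13 × 23
2028 = 2^2 × 3 × 13^2
3588 = 2^2 × 3 × 13 × 23
gcd(5980, 2028, 3588) = 2^2 × 13 = 52.

52 packs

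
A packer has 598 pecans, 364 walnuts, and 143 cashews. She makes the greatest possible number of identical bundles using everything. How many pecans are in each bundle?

Number of bundles = gcd(598, 364, 143).
598 = 2 × 13 × 23
364 = 2^2 × 7 × 13
143 = 11 × 13
gcd(598, 364, 143) = 13.
pecans per bundle = 598 / 13 = 46.

46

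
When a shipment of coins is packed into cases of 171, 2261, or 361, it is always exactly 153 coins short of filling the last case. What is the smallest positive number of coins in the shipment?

Being 153 short of a full case of size k means N ≡ −153 (mod k), i.e. N + 153 is a multiple of each size.
171 = 3^2 × 19
2261 = 7 × 17 × 19
361 = 19^2
LCM(171, 2261, 361) = 3^2 × 7 × 17 × 19^2 = 386631.
Smallest positive N is 386631 − 153 = 386478.

386478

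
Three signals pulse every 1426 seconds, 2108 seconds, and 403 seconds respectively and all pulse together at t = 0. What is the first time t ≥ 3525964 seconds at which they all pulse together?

Joint pulses occur at multiples of LCM(1426, 2108, 403).
1426 = 2 × 23 × 31
2108 = 2^2 × 17 × 31
403 = 13 × 31
LCM(1426, 2108, 403) = 2^2 × 13 × 17 × 23 × 31 = 630292.
Smallest multiple of 630292 that is ≥ 3525964: ⌈3525964/630292⌉ × 630292 = 6 × 630292 = 3781752.

3781752 seconds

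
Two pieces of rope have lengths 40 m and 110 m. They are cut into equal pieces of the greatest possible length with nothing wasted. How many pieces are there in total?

Piece length = gcd(40, 110).
40 = 2^3 × 5
110 = 2 × 5 × 11
gcd(40, 110) = 2 × 5 = 10.
Total pieces = 40/10 + 110/10 = 4 + 11 = 15.

15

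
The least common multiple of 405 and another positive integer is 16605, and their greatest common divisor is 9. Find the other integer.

369

gcd × lcm = product of the two integers, so the other integer is (9 × 16605) / 405 = 369.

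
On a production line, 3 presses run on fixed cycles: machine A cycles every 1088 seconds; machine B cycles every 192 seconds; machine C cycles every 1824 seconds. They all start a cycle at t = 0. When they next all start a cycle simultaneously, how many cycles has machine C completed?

34 cycles

They are all back at their starting positions together after one LCM of the periods.
1088 = 2^6 × 17
192 = 2^6 × 3
1824 = 2^5 × 3 × 19
LCM(1088, 192, 1824) = 2^6 × 3 × 17 × 19 = 62016.
Cycles for period 1824: 62016 / 1824 = 34.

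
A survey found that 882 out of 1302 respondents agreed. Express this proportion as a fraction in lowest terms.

882 = 2 × 3^2 × 7^2
1302 = 2 × 3 × 7 × 31
gcd(882, 1302) = 2 × 3 × 7 = 42.
Divide numerator and denominator by 42: 882/1302 = 21/31.

21/31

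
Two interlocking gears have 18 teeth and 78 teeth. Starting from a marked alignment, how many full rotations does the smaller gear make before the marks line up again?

All finish a whole number of cycles simultaneously at t = LCM of the periods.
18 = 2 × 3^2
78 = 2 × 3 × 13
LCM(18, 78) = 2 × 3^2 × 13 = 234.
Rotations for period 18: 234 / 18 = 13.

13 rotations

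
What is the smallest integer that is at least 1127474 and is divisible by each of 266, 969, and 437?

The integer must be a common multiple of 266, 969, and 437, so a multiple of their LCM.
266 = 2 × 7 × 19
969 = 3 × 17 × 19
437 = 19 × 23
LCM(266, 969, 437) = 2 × 3 × 7 × 17 × 19 × 23 = 312018.
Smallest multiple of 312018 that is ≥ 1127474: ⌈1127474/312018⌉ × 312018 = 4 × 312018 = 1248072.

1248072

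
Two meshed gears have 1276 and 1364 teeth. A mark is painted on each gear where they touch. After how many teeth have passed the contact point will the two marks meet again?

39556 teeth

The first simultaneous occurrence is after LCM of the individual periods.
1276 = 2^2 × 11 × 29
1364 = 2^2 × 11 × 31
LCM(1276, 1364) = 2^2 × 11 × 29 × 31 = 39556.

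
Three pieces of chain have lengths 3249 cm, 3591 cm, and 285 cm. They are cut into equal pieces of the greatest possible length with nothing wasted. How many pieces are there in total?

125

Piece length = gcd(3249, 3591, 285).
3249 = 3^2 × 19^2
3591 = 3^3 × 7 × 19
285 = 3 × 5 × 19
gcd(3249, 3591, 285) = 3 × 19 = 57.
Total pieces = 3249/57 + 3591/57 + 285/57 = 57 + 63 + 5 = 125.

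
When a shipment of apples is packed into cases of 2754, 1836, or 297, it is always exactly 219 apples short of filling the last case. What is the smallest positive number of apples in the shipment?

60369

Being 219 short of a full case of size k means N ≡ −219 (mod k), i.e. N + 219 is a multiple of each size.
2754 = 2 × 3^4 × 17
1836 = 2^2 × 3^3 × 17
297 = 3^3 × 11
LCM(2754, 1836, 297) = 2^2 × 3^4 × 11 × 17 = 60588.
Smallest positive N is 60588 − 219 = 60369.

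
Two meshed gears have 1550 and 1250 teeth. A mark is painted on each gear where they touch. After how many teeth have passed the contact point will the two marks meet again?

38750 teeth

The first simultaneous occurrence is after LCM of the individual periods.
1550 = 2 × 5^2 × 31
1250 = 2 × 5^4
LCM(1550, 1250) = 2 × 5^4 × 31 = 38750.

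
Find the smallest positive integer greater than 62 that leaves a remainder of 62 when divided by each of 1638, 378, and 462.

N − 62 must be a common multiple of 1638, 378, and 462.
1638 = 2 × 3^2 × 7 × 13
378 = 2 × 3^3 × 7
462 = 2 × 3 × 7 × 11
LCM(1638, 378, 462) = 2 × 3^3 × 7 × 11 × 13 = 54054.
Smallest N > 62 is LCM + 62 = 54054 + 62 = 54116.

54116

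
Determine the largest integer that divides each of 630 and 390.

30

630 = 2 × 3^2 × 5 × 7
390 = 2 × 3 × 5 × 13
gcd(630, 390) = 2 × 3 × 5 = 30.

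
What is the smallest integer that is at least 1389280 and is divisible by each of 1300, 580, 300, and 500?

The integer must be a common multiple of 1300, 580, 300, and 500, so a multiple of their LCM.
1300 = 2^2 × 5^2 × 13
580 = 2^2 × 5 × 29
300 = 2^2 × 3 × 5^2
500 = 2^2 × 5^3
LCM(1300, 580, 300, 500) = 2^2 × 3 × 5^3 × 13 × 29 = 565500.
Smallest multiple of 565500 that is ≥ 1389280: ⌈1389280/565500⌉ × 565500 = 3 × 565500 = 1696500.

1696500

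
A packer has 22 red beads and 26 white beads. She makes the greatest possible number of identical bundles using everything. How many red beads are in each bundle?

Number of bundles = gcd(22, 26).
22 = 2 × 11
26 = 2 × 13
gcd(22, 26) = 2.
red beads per bundle = 22 / 2 = 11.

11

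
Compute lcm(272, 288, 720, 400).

122400

272 = 2^4 × 17
288 = 2^5 × 3^2
720 = 2^4 × 3^2 × 5
400 = 2^4 × 5^2
LCM(272, 288, 720, 400) = 2^5 × 3^2 × 5^2 × 17 = 122400.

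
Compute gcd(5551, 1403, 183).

5551 = 7 × 13 × 61
1403 = 23 × 61
183 = 3 × 61
gcd(5551, 1403, 183) = 61.

61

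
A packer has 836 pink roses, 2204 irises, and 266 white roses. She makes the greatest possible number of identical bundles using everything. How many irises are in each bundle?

58

Number of bundles = gcd(836, 2204, 266).
836 = 2^2 × 11 × 19
2204 = 2^2 × 19 × 29
266 = 2 × 7 × 19
gcd(836, 2204, 266) = 2 × 19 = 38.
irises per bundle = 2204 / 38 = 58.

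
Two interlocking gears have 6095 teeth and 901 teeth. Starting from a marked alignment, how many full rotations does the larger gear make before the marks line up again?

17 rotations

They are all back at their starting positions together after one LCM of the periods.
6095 = 5 × 23 × 53
901 = 17 × 53
LCM(6095, 901) = 5 × 17 × 23 × 53 = 103615.
Rotations for period 6095: 103615 / 6095 = 17.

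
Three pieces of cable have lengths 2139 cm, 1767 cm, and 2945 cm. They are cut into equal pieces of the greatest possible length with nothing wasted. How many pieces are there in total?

221

Piece length = gcd(2139, 1767, 2945).
2139 = 3 × 23 × 31
1767 = 3 × 19 × 31
2945 = 5 × 19 × 31
gcd(2139, 1767, 2945) = 31.
Total pieces = 2139/31 + 1767/31 + 2945/31 = 69 + 57 + 95 = 221.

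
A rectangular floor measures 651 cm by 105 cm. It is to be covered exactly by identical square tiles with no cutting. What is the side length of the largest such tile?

21 cm

The tile side must divide both 651 and 105, so the largest is their gcd.
651 = 3 × 7 × 31
105 = 3 × 5 × 7
gcd(651, 105) = 3 × 7 = 21.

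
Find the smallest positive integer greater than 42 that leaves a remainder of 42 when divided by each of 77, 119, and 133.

24913

N − 42 must be a common multiple of 77, 119, and 133.
77 = 7 × 11
119 = 7 × 17
133 = 7 × 19
LCM(77, 119, 133) = 7 × 11 × 17 × 19 = 24871.
Smallest N > 42 is LCM + 42 = 24871 + 42 = 24913.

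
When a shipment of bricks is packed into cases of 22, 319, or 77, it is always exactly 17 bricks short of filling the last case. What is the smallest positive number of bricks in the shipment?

4449

Being 17 short of a full case of size k means N ≡ −17 (mod k), i.e. N + 17 is a multiple of each size.
22 = 2 × 11
319 = 11 × 29
77 = 7 × 11
LCM(22, 319, 77) = 2 × 7 × 11 × 29 = 4466.
Smallest positive N is 4466 − 17 = 4449.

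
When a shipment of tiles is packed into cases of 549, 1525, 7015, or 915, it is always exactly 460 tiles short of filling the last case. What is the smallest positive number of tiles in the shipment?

315215

Being 460 short of a full case of size k means N ≡ −460 (mod k), i.e. N + 460 is a multiple of each size.
549 = 3^2 × 61
1525 = 5^2 × 61
7015 = 5 × 23 × 61
915 = 3 × 5 × 61
LCM(549, 1525, 7015, 915) = 3^2 × 5^2 × 23 × 61 = 315675.
Smallest positive N is 315675 − 460 = 315215.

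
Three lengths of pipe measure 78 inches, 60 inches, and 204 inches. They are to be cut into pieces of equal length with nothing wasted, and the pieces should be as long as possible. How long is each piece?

6 inches

Each piece length must divide every original length, so the longest possible is gcd(78, 60, 204).
78 = 2 × 3 × 13
60 = 2^2 × 3 × 5
204 = 2^2 × 3 × 17
gcd(78, 60, 204) = 2 × 3 = 6.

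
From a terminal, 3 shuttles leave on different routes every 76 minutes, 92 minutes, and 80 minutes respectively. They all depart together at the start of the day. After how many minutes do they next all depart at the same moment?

The first simultaneous occurrence is after LCM of the individual periods.
76 = 2^2 × 19
92 = 2^2 × 23
80 = 2^4 × 5
LCM(76, 92, 80) = 2^4 × 5 × 19 × 23 = 34960.

34960 minutes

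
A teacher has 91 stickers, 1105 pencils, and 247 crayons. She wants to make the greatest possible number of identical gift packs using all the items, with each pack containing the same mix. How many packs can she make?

The pack count must divide each quantity, so the greatest is gcd(91, 1105, 247).
91 = 7 × 13
1105 = 5 × 13 × 17
247 = 13 × 19
gcd(91, 1105, 247) = 13.

13 packs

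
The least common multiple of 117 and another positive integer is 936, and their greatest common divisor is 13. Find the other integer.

gcd × lcm = product of the two integers, so the other integer is (13 × 936) / 117 = 104.

104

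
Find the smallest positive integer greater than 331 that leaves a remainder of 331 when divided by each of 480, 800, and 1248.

N − 331 must be a common multiple of 480, 800, and 1248.
480 = 2^5 × 3 × 5
800 = 2^5 × 5^2
1248 = 2^5 × 3 × 13
LCM(480, 800, 1248) = 2^5 × 3 × 5^2 × 13 = 31200.
Smallest N > 331 is LCM + 331 = 31200 + 331 = 31531.

31531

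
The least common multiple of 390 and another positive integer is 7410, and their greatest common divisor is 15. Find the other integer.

285

gcd × lcm = product of the two integers, so the other integer is (15 × 7410) / 390 = 285.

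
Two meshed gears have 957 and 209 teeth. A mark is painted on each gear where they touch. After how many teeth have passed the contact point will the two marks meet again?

18183 teeth

The first simultaneous occurrence is after LCM of the individual periods.
957 = 3 × 11 × 29
209 = 11 × 19
LCM(957, 209) = 3 × 11 × 19 × 29 = 18183.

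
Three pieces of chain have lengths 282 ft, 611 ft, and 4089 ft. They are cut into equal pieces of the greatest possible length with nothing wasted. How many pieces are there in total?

Piece length = gcd(282, 611, 4089).
282 = 2 × 3 × 47
611 = 13 × 47
4089 = 3 × 29 × 47
gcd(282, 611, 4089) = 47.
Total pieces = 282/47 + 611/47 + 4089/47 = 6 + 13 + 87 = 106.

106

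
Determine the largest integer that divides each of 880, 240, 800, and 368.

16

880 = 2^4 × 5 × 11
240 = 2^4 × 3 × 5
800 = 2^5 × 5^2
368 = 2^4 × 23
gcd(880, 240, 800, 368) = 2^4 = 16.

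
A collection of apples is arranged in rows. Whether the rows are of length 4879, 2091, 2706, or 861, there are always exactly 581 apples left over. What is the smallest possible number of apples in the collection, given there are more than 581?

322595

N − 581 must be a common multiple of 4879, 2091, 2706, and 861.
4879 = 7 × 17 × 41
2091 = 3 × 17 × 41
2706 = 2 × 3 × 11 × 41
861 = 3 × 7 × 41
LCM(4879, 2091, 2706, 861) = 2 × 3 × 7 × 11 × 17 × 41 = 322014.
Smallest N > 581 is LCM + 581 = 322014 + 581 = 322595.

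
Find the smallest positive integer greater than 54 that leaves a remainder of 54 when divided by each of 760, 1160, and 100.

N − 54 must be a common multiple of 760, 1160, and 100.
760 = 2^3 × 5 × 19
1160 = 2^3 × 5 × 29
100 = 2^2 × 5^2
LCM(760, 1160, 100) = 2^3 × 5^2 × 19 × 29 = 110200.
Smallest N > 54 is LCM + 54 = 110200 + 54 = 110254.

110254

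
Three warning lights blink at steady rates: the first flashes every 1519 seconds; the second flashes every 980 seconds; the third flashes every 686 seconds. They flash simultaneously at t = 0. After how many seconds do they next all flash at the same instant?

The first simultaneous occurrence is after LCM of the individual periods.
1519 = 7^2 × 31
980 = 2^2 × 5 × 7^2
686 = 2 × 7^3
LCM(1519, 980, 686) = 2^2 × 5 × 7^3 × 31 = 212660.

212660 seconds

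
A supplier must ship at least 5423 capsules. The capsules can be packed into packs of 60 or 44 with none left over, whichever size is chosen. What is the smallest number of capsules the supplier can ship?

The number of capsules must be a common multiple of 60 and 44, so a multiple of their LCM.
60 = 2^2 × 3 × 5
44 = 2^2 × 11
LCM(60, 44) = 2^2 × 3 × 5 × 11 = 660.
Smallest multiple of 660 that is ≥ 5423: ⌈5423/660⌉ × 660 = 9 × 660 = 5940.

5940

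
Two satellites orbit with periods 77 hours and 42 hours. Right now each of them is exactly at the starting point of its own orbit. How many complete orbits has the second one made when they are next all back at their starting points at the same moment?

11 orbits

The first common completion time is the LCM of the periods.
77 = 7 × 11
42 = 2 × 3 × 7
LCM(77, 42) = 2 × 3 × 7 × 11 = 462.
Orbits for period 42: 462 / 42 = 11.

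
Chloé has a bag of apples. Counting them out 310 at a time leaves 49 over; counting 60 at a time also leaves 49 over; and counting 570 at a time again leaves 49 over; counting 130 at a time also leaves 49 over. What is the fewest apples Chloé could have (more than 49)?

N − 49 must be a common multiple of 310, 60, 570, and 130.
310 = 2 × 5 × 31
60 = 2^2 × 3 × 5
570 = 2 × 3 × 5 × 19
130 = 2 × 5 × 13
LCM(310, 60, 570, 130) = 2^2 × 3 × 5 × 13 × 19 × 31 = 459420.
Smallest N > 49 is LCM + 49 = 459420 + 49 = 459469.

459469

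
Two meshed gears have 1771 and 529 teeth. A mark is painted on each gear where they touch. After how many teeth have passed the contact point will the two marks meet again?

They coincide at every common multiple of the periods; the first is the LCM.
1771 = 7 × 11 × 23
529 = 23^2
LCM(1771, 529) = 7 × 11 × 23^2 = 40733.

40733 teeth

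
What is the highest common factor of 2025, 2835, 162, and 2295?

27

2025 = 3^4 × 5^2
2835 = 3^4 × 5 × 7
162 = 2 × 3^4
2295 = 3^3 × 5 × 17
gcd(2025, 2835, 162, 2295) = 3^3 = 27.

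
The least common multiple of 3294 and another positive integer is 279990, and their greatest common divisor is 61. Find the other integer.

5185

gcd × lcm = product of the two integers, so the other integer is (61 × 279990) / 3294 = 5185.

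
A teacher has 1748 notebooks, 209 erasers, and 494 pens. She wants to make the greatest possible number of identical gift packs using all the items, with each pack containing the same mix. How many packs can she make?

19 packs

The pack count must divide each quantity, so the greatest is gcd(1748, 209, 494).
1748 = 2^2 × 19 × 23
209 = 11 × 19
494 = 2 × 13 × 19
gcd(1748, 209, 494) = 19.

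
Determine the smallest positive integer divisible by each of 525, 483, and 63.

36225

525 = 3 × 5^2 × 7
483 = 3 × 7 × 23
63 = 3^2 × 7
LCM(525, 483, 63) = 3^2 × 5^2 × 7 × 23 = 36225.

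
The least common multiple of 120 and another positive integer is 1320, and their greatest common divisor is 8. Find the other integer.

88

gcd × lcm = product of the two integers, so the other integer is (8 × 1320) / 120 = 88.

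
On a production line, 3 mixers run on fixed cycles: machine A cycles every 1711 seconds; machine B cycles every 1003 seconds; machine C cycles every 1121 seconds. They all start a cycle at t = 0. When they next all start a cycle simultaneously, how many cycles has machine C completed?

They are all back at their starting positions together after one LCM of the periods.
1711 = 29 × 59
1003 = 17 × 59
1121 = 19 × 59
LCM(1711, 1003, 1121) = 17 × 19 × 29 × 59 = 552653.
Cycles for period 1121: 552653 / 1121 = 493.

493 cycles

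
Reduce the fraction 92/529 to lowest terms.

4/23

92 = 2^2 × 23
529 = 23^2
gcd(92, 529) = 23.
Divide numerator and denominator by 23: 92/529 = 4/23.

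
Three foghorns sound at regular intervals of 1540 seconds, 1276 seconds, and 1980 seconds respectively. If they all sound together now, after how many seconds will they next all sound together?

401940 seconds

We need the least common multiple of the intervals.
1540 = 2^2 × 5 × 7 × 11
1276 = 2^2 × 11 × 29
1980 = 2^2 × 3^2 × 5 × 11
LCM(1540, 1276, 1980) = 2^2 × 3^2 × 5 × 7 × 11 × 29 = 401940.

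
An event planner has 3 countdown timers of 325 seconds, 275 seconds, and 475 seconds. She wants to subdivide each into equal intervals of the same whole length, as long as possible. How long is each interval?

25 seconds

The interval must divide each timer length; the longest such is the gcd.
325 = 5^2 × 13
275 = 5^2 × 11
475 = 5^2 × 19
gcd(325, 275, 475) = 5^2 = 25.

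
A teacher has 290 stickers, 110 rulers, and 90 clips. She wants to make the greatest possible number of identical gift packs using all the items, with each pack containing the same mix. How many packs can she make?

10 packs

The pack count must divide each quantity, so the greatest is gcd(290, 110, 90).
290 = 2 × 5 × 29
110 = 2 × 5 × 11
90 = 2 × 3^2 × 5
gcd(290, 110, 90) = 2 × 5 = 10.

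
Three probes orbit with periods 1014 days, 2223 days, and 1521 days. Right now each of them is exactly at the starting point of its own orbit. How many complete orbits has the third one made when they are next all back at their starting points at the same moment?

They are all back at their starting positions together after one LCM of the periods.
1014 = 2 × 3 × 13^2
2223 = 3^2 × 13 × 19
1521 = 3^2 × 13^2
LCM(1014, 2223, 1521) = 2 × 3^2 × 13^2 × 19 = 57798.
Orbits for period 1521: 57798 / 1521 = 38.

38 orbits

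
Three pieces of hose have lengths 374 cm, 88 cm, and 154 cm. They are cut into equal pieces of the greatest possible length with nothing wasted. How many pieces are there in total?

Piece length = gcd(374, 88, 154).
374 = 2 × 11 × 17
88 = 2^3 × 11
154 = 2 × 7 × 11
gcd(374, 88, 154) = 2 × 11 = 22.
Total pieces = 374/22 + 88/22 + 154/22 = 17 + 4 + 7 = 28.

28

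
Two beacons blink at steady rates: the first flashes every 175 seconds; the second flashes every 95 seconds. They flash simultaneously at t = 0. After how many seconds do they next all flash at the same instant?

We need the least common multiple of the intervals.
175 = 5^2 × 7
95 = 5 × 19
LCM(175, 95) = 5^2 × 7 × 19 = 3325.

3325 seconds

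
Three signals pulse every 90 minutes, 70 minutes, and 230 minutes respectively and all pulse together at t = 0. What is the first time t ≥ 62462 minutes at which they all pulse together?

72450 minutes

Joint pulses occur at multiples of LCM(90, 70, 230).
90 = 2 × 3^2 × 5
70 = 2 × 5 × 7
230 = 2 × 5 × 23
LCM(90, 70, 230) = 2 × 3^2 × 5 × 7 × 23 = 14490.
Smallest multiple of 14490 that is ≥ 62462: ⌈62462/14490⌉ × 14490 = 5 × 14490 = 72450.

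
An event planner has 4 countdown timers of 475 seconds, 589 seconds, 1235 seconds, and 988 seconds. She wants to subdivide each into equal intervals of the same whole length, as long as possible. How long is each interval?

The interval must divide each timer length; the longest such is the gcd.
475 = 5^2 × 19
589 = 19 × 31
1235 = 5 × 13 × 19
988 = 2^2 × 13 × 19
gcd(475, 589, 1235, 988) = 19.

19 seconds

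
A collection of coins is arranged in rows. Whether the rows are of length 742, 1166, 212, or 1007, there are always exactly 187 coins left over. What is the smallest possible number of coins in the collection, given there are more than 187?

N − 187 must be a common multiple of 742, 1166, 212, and 1007.
742 = 2 × 7 × 53
1166 = 2 × 11 × 53
212 = 2^2 × 53
1007 = 19 × 53
LCM(742, 1166, 212, 1007) = 2^2 × 7 × 11 × 19 × 53 = 310156.
Smallest N > 187 is LCM + 187 = 310156 + 187 = 310343.

310343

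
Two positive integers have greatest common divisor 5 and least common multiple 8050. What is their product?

40250

For any two positive integers, gcd × lcm = product = 5 × 8050 = 40250.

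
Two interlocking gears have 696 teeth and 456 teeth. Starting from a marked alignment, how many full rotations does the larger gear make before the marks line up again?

They are all back at their starting positions together after one LCM of the periods.
696 = 2^3 × 3 × 29
456 = 2^3 × 3 × 19
LCM(696, 456) = 2^3 × 3 × 19 × 29 = 13224.
Rotations for period 696: 13224 / 696 = 19.

19 rotations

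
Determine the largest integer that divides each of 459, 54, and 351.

27

459 = 3^3 × 17
54 = 2 × 3^3
351 = 3^3 × 13
gcd(459, 54, 351) = 3^3 = 27.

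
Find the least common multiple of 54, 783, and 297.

54 = 2 × 3^3
783 = 3^3 × 29
297 = 3^3 × 11
LCM(54, 783, 297) = 2 × 3^3 × 11 × 29 = 17226.

17226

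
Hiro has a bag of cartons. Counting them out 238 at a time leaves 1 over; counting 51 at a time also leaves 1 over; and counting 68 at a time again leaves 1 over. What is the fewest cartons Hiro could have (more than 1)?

N − 1 must be a common multiple of 238, 51, and 68.
238 = 2 × 7 × 17
51 = 3 × 17
68 = 2^2 × 17
LCM(238, 51, 68) = 2^2 × 3 × 7 × 17 = 1428.
Smallest N > 1 is LCM + 1 = 1428 + 1 = 1429.

1429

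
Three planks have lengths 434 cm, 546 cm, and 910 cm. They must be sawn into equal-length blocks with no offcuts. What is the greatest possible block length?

The block length must divide every plank, so the greatest is gcd(434, 546, 910).
434 = 2 × 7 × 31
546 = 2 × 3 × 7 × 13
910 = 2 × 5 × 7 × 13
gcd(434, 546, 910) = 2 × 7 = 14.

14 cm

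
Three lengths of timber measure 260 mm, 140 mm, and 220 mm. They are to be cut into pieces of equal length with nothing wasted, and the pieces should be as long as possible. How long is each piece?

The greatest length dividing all of 260, 140, and 220 is their gcd.
260 = 2^2 × 5 × 13
140 = 2^2 × 5 × 7
220 = 2^2 × 5 × 11
gcd(260, 140, 220) = 2^2 × 5 = 20.

20 mm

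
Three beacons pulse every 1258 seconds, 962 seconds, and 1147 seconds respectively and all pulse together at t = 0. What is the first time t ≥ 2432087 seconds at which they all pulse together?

Joint pulses occur at multiples of LCM(1258, 962, 1147).
1258 = 2 × 17 × 37
962 = 2 × 13 × 37
1147 = 31 × 37
LCM(1258, 962, 1147) = 2 × 13 × 17 × 31 × 37 = 506974.
Smallest multiple of 506974 that is ≥ 2432087: ⌈2432087/506974⌉ × 506974 = 5 × 506974 = 2534870.

2534870 seconds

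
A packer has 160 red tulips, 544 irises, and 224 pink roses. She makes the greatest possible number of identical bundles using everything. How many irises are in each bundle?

17

Number of bundles = gcd(160, 544, 224).
160 = 2^5 × 5
544 = 2^5 × 17
224 = 2^5 × 7
gcd(160, 544, 224) = 2^5 = 32.
irises per bundle = 544 / 32 = 17.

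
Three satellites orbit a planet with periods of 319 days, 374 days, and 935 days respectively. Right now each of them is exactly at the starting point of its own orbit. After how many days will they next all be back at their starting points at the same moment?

54230 days

The first simultaneous occurrence is after LCM of the individual periods.
319 = 11 × 29
374 = 2 × 11 × 17
935 = 5 × 11 × 17
LCM(319, 374, 935) = 2 × 5 × 11 × 17 × 29 = 54230.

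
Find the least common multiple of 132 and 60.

132 = 2^2 × 3 × 11
60 = 2^2 × 3 × 5
LCM(132, 60) = 2^2 × 3 × 5 × 11 = 660.

660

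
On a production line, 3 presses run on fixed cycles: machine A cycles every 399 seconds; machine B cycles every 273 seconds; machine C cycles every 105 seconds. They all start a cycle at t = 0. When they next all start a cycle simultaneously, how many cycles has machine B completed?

95 cycles

The first common completion time is the LCM of the periods.
399 = 3 × 7 × 19
273 = 3 × 7 × 13
105 = 3 × 5 × 7
LCM(399, 273, 105) = 3 × 5 × 7 × 13 × 19 = 25935.
Cycles for period 273: 25935 / 273 = 95.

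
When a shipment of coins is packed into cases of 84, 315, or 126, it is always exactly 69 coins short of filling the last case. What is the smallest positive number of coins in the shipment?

Being 69 short of a full case of size k means N ≡ −69 (mod k), i.e. N + 69 is a multiple of each size.
84 = 2^2 × 3 × 7
315 = 3^2 × 5 × 7
126 = 2 × 3^2 × 7
LCM(84, 315, 126) = 2^2 × 3^2 × 5 × 7 = 1260.
Smallest positive N is 1260 − 69 = 1191.

1191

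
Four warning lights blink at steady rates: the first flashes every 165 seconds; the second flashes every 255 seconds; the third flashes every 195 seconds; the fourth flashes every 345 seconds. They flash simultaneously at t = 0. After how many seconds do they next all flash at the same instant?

We need the least common multiple of the intervals.
165 = 3 × 5 × 11
255 = 3 × 5 × 17
195 = 3 × 5 × 13
345 = 3 × 5 × 23
LCM(165, 255, 195, 345) = 3 × 5 × 11 × 13 × 17 × 23 = 838695.

838695 seconds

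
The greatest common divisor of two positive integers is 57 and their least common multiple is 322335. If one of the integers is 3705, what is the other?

4959

For two integers, gcd × lcm = product, so the other is (57 × 322335) / 3705 = 18373095 / 3705 = 4959.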